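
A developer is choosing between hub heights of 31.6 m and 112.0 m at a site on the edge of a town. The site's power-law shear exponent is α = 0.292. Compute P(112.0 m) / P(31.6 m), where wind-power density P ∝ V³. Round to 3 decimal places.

3.030

Speed ratio: V_B/V_A = (z_B/z_A)^α = (112.0/31.6)^0.292 = (3.5443)^0.292 = 1.44698
Power-density ratio: P_B/P_A = (V_B/V_A)³ = (1.44698)³ = 3.02963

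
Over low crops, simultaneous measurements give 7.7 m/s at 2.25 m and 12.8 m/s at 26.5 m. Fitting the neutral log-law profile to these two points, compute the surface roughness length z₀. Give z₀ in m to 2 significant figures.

Log law: V(z) ∝ ln(z/z₀). With r = V₁/V₂ = 7.7/12.8 = 0.60156,
r · ln(z₂/z₀) = ln(z₁/z₀) ⇒ ln z₀ = (ln z₁ − r·ln z₂)/(1 − r)
ln z₀ = (0.81093 − 0.60156×3.27714) / 0.39844 = -2.9126
z₀ = exp(-2.9126) = 0.05434 m

z₀ ≈ 0.054 m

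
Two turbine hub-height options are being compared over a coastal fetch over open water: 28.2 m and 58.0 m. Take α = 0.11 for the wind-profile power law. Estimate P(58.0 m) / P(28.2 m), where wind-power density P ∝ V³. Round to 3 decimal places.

1.269

Speed ratio: V_B/V_A = (z_B/z_A)^α = (58.0/28.2)^0.11 = (2.0567)^0.11 = 1.08255
Power-density ratio: P_B/P_A = (V_B/V_A)³ = (1.08255)³ = 1.26867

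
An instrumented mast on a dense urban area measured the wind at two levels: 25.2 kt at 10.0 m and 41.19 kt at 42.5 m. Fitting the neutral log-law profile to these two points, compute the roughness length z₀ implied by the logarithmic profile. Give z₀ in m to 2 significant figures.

Log law: V(z) ∝ ln(z/z₀). With r = V₁/V₂ = 25.2/41.19 = 0.61180,
r · ln(z₂/z₀) = ln(z₁/z₀) ⇒ ln z₀ = (ln z₁ − r·ln z₂)/(1 − r)
ln z₀ = (2.30259 − 0.61180×3.74950) / 0.38820 = 0.0223
z₀ = exp(0.0223) = 1.023 m

z₀ ≈ 1.0 m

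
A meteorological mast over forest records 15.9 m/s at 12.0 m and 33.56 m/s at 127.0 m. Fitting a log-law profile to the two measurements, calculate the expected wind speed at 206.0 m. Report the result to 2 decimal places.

37.18 m/s

Log law: V ∝ ln(z/z₀). From the pair, with r = V₁/V₂ = 0.47378,
ln z₀ = (ln z₁ − r·ln z₂)/(1 − r) = (2.4849 − 0.47378×4.8442)/0.52622 = 0.3608 → z₀ = 1.434 m
V₃ = V₁ · ln(z₃/z₀)/ln(z₁/z₀) = 15.9 × 4.9671/2.1242 = 37.1806 m/s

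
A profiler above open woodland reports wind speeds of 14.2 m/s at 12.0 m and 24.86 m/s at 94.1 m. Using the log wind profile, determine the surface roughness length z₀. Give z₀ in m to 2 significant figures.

z₀ ≈ 0.77 m

Log law: V(z) ∝ ln(z/z₀). With r = V₁/V₂ = 14.2/24.86 = 0.57120,
r · ln(z₂/z₀) = ln(z₁/z₀) ⇒ ln z₀ = (ln z₁ − r·ln z₂)/(1 − r)
ln z₀ = (2.48491 − 0.57120×4.54436) / 0.42880 = -0.2585
z₀ = exp(-0.2585) = 0.7722 m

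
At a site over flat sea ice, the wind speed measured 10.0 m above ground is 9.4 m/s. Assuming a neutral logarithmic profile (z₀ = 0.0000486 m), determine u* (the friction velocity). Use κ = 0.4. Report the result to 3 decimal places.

Log law: V(z) = (u*/κ) · ln(z/z₀) ⇒ u* = κ · V / ln(z/z₀)
u* = 0.4 × 9.4 / ln(10.0/0.0000486) = 0.4 × 9.4 / 12.2345
   = 3.7600 / 12.2345 = 0.3073 m/s

u* ≈ 0.307 m/s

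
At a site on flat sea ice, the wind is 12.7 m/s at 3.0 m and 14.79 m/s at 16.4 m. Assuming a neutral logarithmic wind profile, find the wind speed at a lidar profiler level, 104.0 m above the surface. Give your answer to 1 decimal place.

17.1 m/s

Log law: V ∝ ln(z/z₀). From the pair, with r = V₁/V₂ = 0.85869,
ln z₀ = (ln z₁ − r·ln z₂)/(1 − r) = (1.0986 − 0.85869×2.7973)/0.14131 = -9.2234 → z₀ = 0.00009870 m
V₃ = V₁ · ln(z₃/z₀)/ln(z₁/z₀) = 12.7 × 13.8678/10.3221 = 17.0626 m/s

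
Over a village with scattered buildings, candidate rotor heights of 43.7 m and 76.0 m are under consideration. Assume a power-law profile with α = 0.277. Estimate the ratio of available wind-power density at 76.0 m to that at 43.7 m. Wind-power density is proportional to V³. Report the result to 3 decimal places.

Speed ratio: V_B/V_A = (z_B/z_A)^α = (76.0/43.7)^0.277 = (1.7391)^0.277 = 1.16566
Power-density ratio: P_B/P_A = (V_B/V_A)³ = (1.16566)³ = 1.58386

1.584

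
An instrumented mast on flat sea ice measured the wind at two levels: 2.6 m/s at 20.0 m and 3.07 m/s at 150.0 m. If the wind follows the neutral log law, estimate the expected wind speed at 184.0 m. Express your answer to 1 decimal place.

Log law: V ∝ ln(z/z₀). From the pair, with r = V₁/V₂ = 0.84691,
ln z₀ = (ln z₁ − r·ln z₂)/(1 − r) = (2.9957 − 0.84691×5.0106)/0.15309 = -8.1505 → z₀ = 0.0002886 m
V₃ = V₁ · ln(z₃/z₀)/ln(z₁/z₀) = 2.6 × 13.3655/11.1463 = 3.1177 m/s

3.1 m/s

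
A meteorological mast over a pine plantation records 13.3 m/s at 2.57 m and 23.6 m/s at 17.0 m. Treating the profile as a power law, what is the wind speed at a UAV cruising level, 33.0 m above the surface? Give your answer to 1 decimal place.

28.9 m/s

First find α: α = ln(V₂/V₁)/ln(z₂/z₁) = ln(23.6/13.3)/ln(17.0/2.57) = 0.57348/1.88931 = 0.3035
Extrapolate from 17.0 m to 33.0 m: V₃ = 23.6 × (33.0/17.0)^0.3035 = 23.6 × 1.2230 = 28.8637 m/s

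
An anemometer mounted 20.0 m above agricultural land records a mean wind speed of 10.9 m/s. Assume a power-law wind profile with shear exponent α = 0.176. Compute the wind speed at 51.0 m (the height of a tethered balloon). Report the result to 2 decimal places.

Power-law profile: V₂ = V₁ · (z₂/z₁)^α
V₂ = 10.9 × (51.0/20.0)^0.176 = 10.9 × (2.5500)^0.176
    = 10.9 × 1.1791 = 12.8522 m/s

12.85 m/s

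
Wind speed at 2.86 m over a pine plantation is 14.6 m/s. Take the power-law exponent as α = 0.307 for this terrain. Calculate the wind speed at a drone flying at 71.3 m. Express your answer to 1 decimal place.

Power-law profile: V₂ = V₁ · (z₂/z₁)^α
V₂ = 14.6 × (71.3/2.86)^0.307 = 14.6 × (24.9301)^0.307
    = 14.6 × 2.6841 = 39.1874 m/s

39.2 m/s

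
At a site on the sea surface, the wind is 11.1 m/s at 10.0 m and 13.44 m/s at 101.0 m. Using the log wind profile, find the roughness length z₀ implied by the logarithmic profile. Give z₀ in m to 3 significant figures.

z₀ ≈ 0.000172 m

Log law: V(z) ∝ ln(z/z₀). With r = V₁/V₂ = 11.1/13.44 = 0.82589,
r · ln(z₂/z₀) = ln(z₁/z₀) ⇒ ln z₀ = (ln z₁ − r·ln z₂)/(1 − r)
ln z₀ = (2.30259 − 0.82589×4.61512) / 0.17411 = -8.6671
z₀ = exp(-8.6671) = 0.0001722 m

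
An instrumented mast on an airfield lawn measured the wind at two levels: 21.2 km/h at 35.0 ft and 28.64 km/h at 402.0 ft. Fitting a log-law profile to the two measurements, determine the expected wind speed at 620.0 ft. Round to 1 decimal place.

30.0 km/h

Log law: V ∝ ln(z/z₀). From the pair, with r = V₁/V₂ = 0.74022,
ln z₀ = (ln z₁ − r·ln z₂)/(1 − r) = (3.5553 − 0.74022×5.9965)/0.25978 = -3.4005 → z₀ = 0.03336 ft
V₃ = V₁ · ln(z₃/z₀)/ln(z₁/z₀) = 21.2 × 9.8302/6.9558 = 29.9605 km/h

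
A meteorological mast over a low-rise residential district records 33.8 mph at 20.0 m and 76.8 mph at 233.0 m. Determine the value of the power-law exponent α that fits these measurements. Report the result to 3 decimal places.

α ≈ 0.334

Power law: V₂/V₁ = (z₂/z₁)^α ⇒ α = ln(V₂/V₁) / ln(z₂/z₁)
α = ln(76.8/33.8) / ln(233.0/20.0) = ln(2.2722) / ln(11.6500)
  = 0.82074 / 2.45531 = 0.33427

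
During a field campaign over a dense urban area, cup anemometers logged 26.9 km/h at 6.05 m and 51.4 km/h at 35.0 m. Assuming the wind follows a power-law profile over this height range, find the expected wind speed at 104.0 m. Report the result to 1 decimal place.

First find α: α = ln(V₂/V₁)/ln(z₂/z₁) = ln(51.4/26.9)/ln(35.0/6.05) = 0.64751/1.75529 = 0.3689
Extrapolate from 35.0 m to 104.0 m: V₃ = 51.4 × (104.0/35.0)^0.3689 = 51.4 × 1.4944 = 76.8132 km/h

76.8 km/h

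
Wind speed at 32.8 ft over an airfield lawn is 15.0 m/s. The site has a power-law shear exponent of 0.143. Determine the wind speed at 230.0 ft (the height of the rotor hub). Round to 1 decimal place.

Power-law profile: V₂ = V₁ · (z₂/z₁)^α
V₂ = 15.0 × (230.0/32.8)^0.143 = 15.0 × (7.0122)^0.143
    = 15.0 × 1.3212 = 19.8175 m/s

19.8 m/s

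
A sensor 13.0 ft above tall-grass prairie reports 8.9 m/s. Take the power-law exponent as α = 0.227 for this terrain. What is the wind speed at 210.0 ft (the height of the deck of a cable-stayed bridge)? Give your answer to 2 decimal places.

Power-law profile: V₂ = V₁ · (z₂/z₁)^α
V₂ = 8.9 × (210.0/13.0)^0.227 = 8.9 × (16.1538)^0.227
    = 8.9 × 1.8805 = 16.7367 m/s

16.74 m/s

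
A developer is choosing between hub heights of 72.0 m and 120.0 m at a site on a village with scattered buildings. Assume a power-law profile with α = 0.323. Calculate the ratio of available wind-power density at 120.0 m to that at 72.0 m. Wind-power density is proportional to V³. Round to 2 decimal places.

1.64

Speed ratio: V_B/V_A = (z_B/z_A)^α = (120.0/72.0)^0.323 = (1.6667)^0.323 = 1.17939
Power-density ratio: P_B/P_A = (V_B/V_A)³ = (1.17939)³ = 1.64048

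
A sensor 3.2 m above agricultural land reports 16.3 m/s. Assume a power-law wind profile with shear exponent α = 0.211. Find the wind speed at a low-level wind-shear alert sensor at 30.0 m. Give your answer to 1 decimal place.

Power-law profile: V₂ = V₁ · (z₂/z₁)^α
V₂ = 16.3 × (30.0/3.2)^0.211 = 16.3 × (9.3750)^0.211
    = 16.3 × 1.6036 = 26.1381 m/s

26.1 m/s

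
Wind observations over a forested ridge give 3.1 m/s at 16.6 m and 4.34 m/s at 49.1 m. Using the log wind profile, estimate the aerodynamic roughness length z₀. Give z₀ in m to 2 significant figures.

Log law: V(z) ∝ ln(z/z₀). With r = V₁/V₂ = 3.1/4.34 = 0.71429,
r · ln(z₂/z₀) = ln(z₁/z₀) ⇒ ln z₀ = (ln z₁ − r·ln z₂)/(1 − r)
ln z₀ = (2.80940 − 0.71429×3.89386) / 0.28571 = 0.0983
z₀ = exp(0.0983) = 1.103 m

z₀ ≈ 1.1 m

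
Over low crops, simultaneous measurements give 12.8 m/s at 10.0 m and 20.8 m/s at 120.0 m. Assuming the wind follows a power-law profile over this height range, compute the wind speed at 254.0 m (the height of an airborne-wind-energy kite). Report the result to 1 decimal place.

First find α: α = ln(V₂/V₁)/ln(z₂/z₁) = ln(20.8/12.8)/ln(120.0/10.0) = 0.48551/2.48491 = 0.1954
Extrapolate from 120.0 m to 254.0 m: V₃ = 20.8 × (254.0/120.0)^0.1954 = 20.8 × 1.1578 = 24.0819 m/s

24.1 m/s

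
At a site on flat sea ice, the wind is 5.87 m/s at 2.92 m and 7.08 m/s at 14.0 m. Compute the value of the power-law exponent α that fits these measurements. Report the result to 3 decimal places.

α ≈ 0.120

Power law: V₂/V₁ = (z₂/z₁)^α ⇒ α = ln(V₂/V₁) / ln(z₂/z₁)
α = ln(7.08/5.87) / ln(14.0/2.92) = ln(1.2061) / ln(4.7945)
  = 0.18742 / 1.56747 = 0.11957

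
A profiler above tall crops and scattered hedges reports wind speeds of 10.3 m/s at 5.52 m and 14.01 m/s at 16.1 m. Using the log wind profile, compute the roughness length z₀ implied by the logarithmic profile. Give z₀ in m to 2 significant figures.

z₀ ≈ 0.28 m

Log law: V(z) ∝ ln(z/z₀). With r = V₁/V₂ = 10.3/14.01 = 0.73519,
r · ln(z₂/z₀) = ln(z₁/z₀) ⇒ ln z₀ = (ln z₁ − r·ln z₂)/(1 − r)
ln z₀ = (1.70838 − 0.73519×2.77882) / 0.26481 = -1.2635
z₀ = exp(-1.2635) = 0.2827 m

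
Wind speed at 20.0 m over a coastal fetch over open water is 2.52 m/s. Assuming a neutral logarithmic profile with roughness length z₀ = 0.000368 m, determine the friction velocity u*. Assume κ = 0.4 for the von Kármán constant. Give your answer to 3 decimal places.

Log law: V(z) = (u*/κ) · ln(z/z₀) ⇒ u* = κ · V / ln(z/z₀)
u* = 0.4 × 2.52 / ln(20.0/0.000368) = 0.4 × 2.52 / 10.9032
   = 1.0080 / 10.9032 = 0.0925 m/s

u* ≈ 0.092 m/s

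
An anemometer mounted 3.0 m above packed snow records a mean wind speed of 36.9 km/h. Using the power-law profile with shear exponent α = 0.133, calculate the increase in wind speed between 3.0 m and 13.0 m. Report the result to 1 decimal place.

7.9 km/h

Power law: V₂ = V₁ · (z₂/z₁)^α = 36.9 × (4.3333)^0.133 = 44.8460 km/h
ΔV = 44.8460 − 36.9 = 7.9460 km/h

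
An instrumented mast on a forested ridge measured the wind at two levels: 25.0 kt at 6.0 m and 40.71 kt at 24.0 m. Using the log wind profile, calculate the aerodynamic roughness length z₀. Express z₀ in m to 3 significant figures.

z₀ ≈ 0.661 m

Log law: V(z) ∝ ln(z/z₀). With r = V₁/V₂ = 25.0/40.71 = 0.61410,
r · ln(z₂/z₀) = ln(z₁/z₀) ⇒ ln z₀ = (ln z₁ − r·ln z₂)/(1 − r)
ln z₀ = (1.79176 − 0.61410×3.17805) / 0.38590 = -0.4143
z₀ = exp(-0.4143) = 0.6608 m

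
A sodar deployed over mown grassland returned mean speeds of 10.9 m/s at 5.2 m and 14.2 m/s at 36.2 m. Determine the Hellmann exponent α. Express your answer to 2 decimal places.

α ≈ 0.14

Power law: V₂/V₁ = (z₂/z₁)^α ⇒ α = ln(V₂/V₁) / ln(z₂/z₁)
α = ln(14.2/10.9) / ln(36.2/5.2) = ln(1.3028) / ln(6.9615)
  = 0.26448 / 1.94040 = 0.13630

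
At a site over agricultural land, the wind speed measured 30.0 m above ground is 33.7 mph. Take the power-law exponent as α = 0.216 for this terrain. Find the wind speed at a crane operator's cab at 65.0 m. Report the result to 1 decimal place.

Power-law profile: V₂ = V₁ · (z₂/z₁)^α
V₂ = 33.7 × (65.0/30.0)^0.216 = 33.7 × (2.1667)^0.216
    = 33.7 × 1.1818 = 39.8255 mph

39.8 mph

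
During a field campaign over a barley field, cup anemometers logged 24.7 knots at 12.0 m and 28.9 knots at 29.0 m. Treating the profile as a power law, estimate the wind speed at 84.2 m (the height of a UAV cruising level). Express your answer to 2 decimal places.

34.94 knots

First find α: α = ln(V₂/V₁)/ln(z₂/z₁) = ln(28.9/24.7)/ln(29.0/12.0) = 0.15704/0.88239 = 0.1780
Extrapolate from 29.0 m to 84.2 m: V₃ = 28.9 × (84.2/29.0)^0.1780 = 28.9 × 1.2089 = 34.9367 knots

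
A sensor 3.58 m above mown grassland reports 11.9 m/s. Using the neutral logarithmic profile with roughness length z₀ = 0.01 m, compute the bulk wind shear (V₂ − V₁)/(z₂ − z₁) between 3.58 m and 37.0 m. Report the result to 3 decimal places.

0.141 m/s/m

Log law: V₂ = V₁ · ln(z₂/z₀)/ln(z₁/z₀) = 11.9 × 8.2161/5.8805 = 16.6263 m/s
ΔV/Δz = (16.6263 − 11.9)/(37.0 − 3.58) = 4.7263/33.4200 = 0.14142 m/s/m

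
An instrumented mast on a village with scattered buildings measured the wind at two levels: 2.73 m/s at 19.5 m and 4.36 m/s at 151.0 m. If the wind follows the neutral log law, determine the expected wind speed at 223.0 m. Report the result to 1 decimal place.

Log law: V ∝ ln(z/z₀). From the pair, with r = V₁/V₂ = 0.62615,
ln z₀ = (ln z₁ − r·ln z₂)/(1 − r) = (2.9704 − 0.62615×5.0173)/0.37385 = -0.4578 → z₀ = 0.6327 m
V₃ = V₁ · ln(z₃/z₀)/ln(z₁/z₀) = 2.73 × 5.8649/3.4282 = 4.6705 m/s

4.7 m/s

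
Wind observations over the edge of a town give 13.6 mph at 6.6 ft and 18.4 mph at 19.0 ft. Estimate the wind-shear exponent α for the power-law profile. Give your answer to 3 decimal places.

α ≈ 0.286

Power law: V₂/V₁ = (z₂/z₁)^α ⇒ α = ln(V₂/V₁) / ln(z₂/z₁)
α = ln(18.4/13.6) / ln(19.0/6.6) = ln(1.3529) / ln(2.8788)
  = 0.30228 / 1.05737 = 0.28588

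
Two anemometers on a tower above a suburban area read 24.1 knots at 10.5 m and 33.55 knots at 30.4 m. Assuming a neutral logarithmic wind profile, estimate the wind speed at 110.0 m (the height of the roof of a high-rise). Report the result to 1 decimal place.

45.0 knots

Log law: V ∝ ln(z/z₀). From the pair, with r = V₁/V₂ = 0.71833,
ln z₀ = (ln z₁ − r·ln z₂)/(1 − r) = (2.3514 − 0.71833×3.4144)/0.28167 = -0.3597 → z₀ = 0.6979 m
V₃ = V₁ · ln(z₃/z₀)/ln(z₁/z₀) = 24.1 × 5.0602/2.7111 = 44.9821 knots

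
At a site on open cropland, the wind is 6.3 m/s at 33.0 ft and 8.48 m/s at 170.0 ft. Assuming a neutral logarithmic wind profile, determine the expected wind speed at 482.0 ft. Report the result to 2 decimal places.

Log law: V ∝ ln(z/z₀). From the pair, with r = V₁/V₂ = 0.74292,
ln z₀ = (ln z₁ − r·ln z₂)/(1 − r) = (3.4965 − 0.74292×5.1358)/0.25708 = -1.2409 → z₀ = 0.2891 ft
V₃ = V₁ · ln(z₃/z₀)/ln(z₁/z₀) = 6.3 × 7.4188/4.7374 = 9.8659 m/s

9.87 m/s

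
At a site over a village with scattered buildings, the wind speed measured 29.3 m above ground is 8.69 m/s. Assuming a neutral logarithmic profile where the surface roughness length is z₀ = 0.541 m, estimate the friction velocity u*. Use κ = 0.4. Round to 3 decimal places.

Log law: V(z) = (u*/κ) · ln(z/z₀) ⇒ u* = κ · V / ln(z/z₀)
u* = 0.4 × 8.69 / ln(29.3/0.541) = 0.4 × 8.69 / 3.9919
   = 3.4760 / 3.9919 = 0.8708 m/s

u* ≈ 0.871 m/s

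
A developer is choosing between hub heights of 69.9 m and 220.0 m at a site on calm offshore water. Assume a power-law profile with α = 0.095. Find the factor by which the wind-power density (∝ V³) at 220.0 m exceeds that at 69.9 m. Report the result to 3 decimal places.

1.386

Speed ratio: V_B/V_A = (z_B/z_A)^α = (220.0/69.9)^0.095 = (3.1474)^0.095 = 1.11508
Power-density ratio: P_B/P_A = (V_B/V_A)³ = (1.11508)³ = 1.38648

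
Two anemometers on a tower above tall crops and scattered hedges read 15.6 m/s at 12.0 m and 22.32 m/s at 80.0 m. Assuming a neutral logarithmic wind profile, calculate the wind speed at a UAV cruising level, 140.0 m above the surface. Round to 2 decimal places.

Log law: V ∝ ln(z/z₀). From the pair, with r = V₁/V₂ = 0.69892,
ln z₀ = (ln z₁ − r·ln z₂)/(1 − r) = (2.4849 − 0.69892×4.3820)/0.30108 = -1.9191 → z₀ = 0.1467 m
V₃ = V₁ · ln(z₃/z₀)/ln(z₁/z₀) = 15.6 × 6.8608/4.4040 = 24.3023 m/s

24.30 m/s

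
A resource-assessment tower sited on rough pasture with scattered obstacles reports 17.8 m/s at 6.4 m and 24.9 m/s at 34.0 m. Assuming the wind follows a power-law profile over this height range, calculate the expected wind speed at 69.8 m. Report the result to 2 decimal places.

First find α: α = ln(V₂/V₁)/ln(z₂/z₁) = ln(24.9/17.8)/ln(34.0/6.4) = 0.33567/1.67006 = 0.2010
Extrapolate from 34.0 m to 69.8 m: V₃ = 24.9 × (69.8/34.0)^0.2010 = 24.9 × 1.1555 = 28.7730 m/s

28.77 m/s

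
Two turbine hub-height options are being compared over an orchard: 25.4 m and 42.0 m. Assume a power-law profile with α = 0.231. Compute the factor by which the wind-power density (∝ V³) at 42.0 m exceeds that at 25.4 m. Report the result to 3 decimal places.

Speed ratio: V_B/V_A = (z_B/z_A)^α = (42.0/25.4)^0.231 = (1.6535)^0.231 = 1.12319
Power-density ratio: P_B/P_A = (V_B/V_A)³ = (1.12319)³ = 1.41697

1.417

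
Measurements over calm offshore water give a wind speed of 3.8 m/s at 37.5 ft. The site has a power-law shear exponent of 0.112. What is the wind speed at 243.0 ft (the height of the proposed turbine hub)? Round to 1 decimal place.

Power-law profile: V₂ = V₁ · (z₂/z₁)^α
V₂ = 3.8 × (243.0/37.5)^0.112 = 3.8 × (6.4800)^0.112
    = 3.8 × 1.2328 = 4.6847 m/s

4.7 m/s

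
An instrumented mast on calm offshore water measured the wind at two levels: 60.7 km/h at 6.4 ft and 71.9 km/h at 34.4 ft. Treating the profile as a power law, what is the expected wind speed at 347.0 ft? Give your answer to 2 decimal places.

First find α: α = ln(V₂/V₁)/ln(z₂/z₁) = ln(71.9/60.7)/ln(34.4/6.4) = 0.16933/1.68176 = 0.1007
Extrapolate from 34.4 ft to 347.0 ft: V₃ = 71.9 × (347.0/34.4)^0.1007 = 71.9 × 1.2620 = 90.7395 km/h

90.74 km/h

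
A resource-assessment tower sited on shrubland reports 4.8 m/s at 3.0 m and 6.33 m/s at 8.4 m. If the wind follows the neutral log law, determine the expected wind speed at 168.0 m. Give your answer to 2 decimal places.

Log law: V ∝ ln(z/z₀). From the pair, with r = V₁/V₂ = 0.75829,
ln z₀ = (ln z₁ − r·ln z₂)/(1 − r) = (1.0986 − 0.75829×2.1282)/0.24171 = -2.1316 → z₀ = 0.1187 m
V₃ = V₁ · ln(z₃/z₀)/ln(z₁/z₀) = 4.8 × 7.2555/3.2302 = 10.7816 m/s

10.78 m/s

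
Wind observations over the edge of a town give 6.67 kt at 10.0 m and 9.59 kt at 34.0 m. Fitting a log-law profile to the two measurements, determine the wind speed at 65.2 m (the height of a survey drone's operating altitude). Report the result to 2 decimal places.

11.14 kt

Log law: V ∝ ln(z/z₀). From the pair, with r = V₁/V₂ = 0.69552,
ln z₀ = (ln z₁ − r·ln z₂)/(1 − r) = (2.3026 − 0.69552×3.5264)/0.30448 = -0.4928 → z₀ = 0.6109 m
V₃ = V₁ · ln(z₃/z₀)/ln(z₁/z₀) = 6.67 × 4.6703/2.7954 = 11.1436 kt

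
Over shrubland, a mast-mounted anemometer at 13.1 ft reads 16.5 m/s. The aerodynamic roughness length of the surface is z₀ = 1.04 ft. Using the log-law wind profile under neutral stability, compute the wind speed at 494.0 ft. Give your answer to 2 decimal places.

40.14 m/s

Log law: V(z) ∝ ln(z/z₀), so V₂/V₁ = ln(z₂/z₀) / ln(z₁/z₀).
ln(494.0/1.04) = 6.1633, ln(13.1/1.04) = 2.5334
V₂ = 16.5 × 6.1633/2.5334 = 16.5 × 2.4328 = 40.1417 m/s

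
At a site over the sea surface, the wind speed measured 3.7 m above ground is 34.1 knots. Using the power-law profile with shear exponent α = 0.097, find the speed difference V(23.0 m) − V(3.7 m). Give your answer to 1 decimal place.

Power law: V₂ = V₁ · (z₂/z₁)^α = 34.1 × (6.2162)^0.097 = 40.7124 knots
ΔV = 40.7124 − 34.1 = 6.6124 knots

6.6 knots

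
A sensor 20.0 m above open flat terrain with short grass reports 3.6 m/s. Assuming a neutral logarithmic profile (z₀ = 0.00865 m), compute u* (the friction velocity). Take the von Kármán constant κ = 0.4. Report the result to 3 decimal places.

Log law: V(z) = (u*/κ) · ln(z/z₀) ⇒ u* = κ · V / ln(z/z₀)
u* = 0.4 × 3.6 / ln(20.0/0.00865) = 0.4 × 3.6 / 7.7459
   = 1.4400 / 7.7459 = 0.1859 m/s

u* ≈ 0.186 m/s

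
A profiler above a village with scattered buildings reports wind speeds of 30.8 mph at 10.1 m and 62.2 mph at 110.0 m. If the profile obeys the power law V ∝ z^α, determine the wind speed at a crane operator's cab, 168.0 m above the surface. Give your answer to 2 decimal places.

First find α: α = ln(V₂/V₁)/ln(z₂/z₁) = ln(62.2/30.8)/ln(110.0/10.1) = 0.70284/2.38794 = 0.2943
Extrapolate from 110.0 m to 168.0 m: V₃ = 62.2 × (168.0/110.0)^0.2943 = 62.2 × 1.1327 = 70.4567 mph

70.46 mph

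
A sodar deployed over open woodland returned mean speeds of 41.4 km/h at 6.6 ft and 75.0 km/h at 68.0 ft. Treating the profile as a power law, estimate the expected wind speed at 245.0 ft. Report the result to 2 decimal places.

First find α: α = ln(V₂/V₁)/ln(z₂/z₁) = ln(75.0/41.4)/ln(68.0/6.6) = 0.59421/2.33244 = 0.2548
Extrapolate from 68.0 ft to 245.0 ft: V₃ = 75.0 × (245.0/68.0)^0.2548 = 75.0 × 1.3862 = 103.9619 km/h

103.96 km/h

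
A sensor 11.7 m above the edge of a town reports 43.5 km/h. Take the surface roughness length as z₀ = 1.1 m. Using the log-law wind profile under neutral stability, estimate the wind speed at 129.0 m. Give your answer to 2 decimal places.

87.66 km/h

Log law: V(z) ∝ ln(z/z₀), so V₂/V₁ = ln(z₂/z₀) / ln(z₁/z₀).
ln(129.0/1.1) = 4.7645, ln(11.7/1.1) = 2.3643
V₂ = 43.5 × 4.7645/2.3643 = 43.5 × 2.0152 = 87.6613 km/h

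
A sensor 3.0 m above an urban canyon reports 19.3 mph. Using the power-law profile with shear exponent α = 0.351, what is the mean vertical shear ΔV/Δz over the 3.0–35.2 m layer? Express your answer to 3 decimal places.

0.823 mph/m

Power law: V₂ = V₁ · (z₂/z₁)^α = 19.3 × (11.7333)^0.351 = 45.8062 mph
ΔV/Δz = (45.8062 − 19.3)/(35.2 − 3.0) = 26.5062/32.2000 = 0.82317 mph/m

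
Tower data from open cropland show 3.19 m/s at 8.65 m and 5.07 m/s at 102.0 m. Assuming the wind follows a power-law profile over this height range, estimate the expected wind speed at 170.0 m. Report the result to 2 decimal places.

First find α: α = ln(V₂/V₁)/ln(z₂/z₁) = ln(5.07/3.19)/ln(102.0/8.65) = 0.46332/2.46741 = 0.1878
Extrapolate from 102.0 m to 170.0 m: V₃ = 5.07 × (170.0/102.0)^0.1878 = 5.07 × 1.1007 = 5.5804 m/s

5.58 m/s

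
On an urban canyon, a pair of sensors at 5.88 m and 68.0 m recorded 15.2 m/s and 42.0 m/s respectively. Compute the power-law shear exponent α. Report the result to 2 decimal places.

α ≈ 0.42

Power law: V₂/V₁ = (z₂/z₁)^α ⇒ α = ln(V₂/V₁) / ln(z₂/z₁)
α = ln(42.0/15.2) / ln(68.0/5.88) = ln(2.7632) / ln(11.5646)
  = 1.01637 / 2.44795 = 0.41519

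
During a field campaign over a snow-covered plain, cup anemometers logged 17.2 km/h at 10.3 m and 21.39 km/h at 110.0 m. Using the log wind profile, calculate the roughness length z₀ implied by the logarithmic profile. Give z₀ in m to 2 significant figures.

Log law: V(z) ∝ ln(z/z₀). With r = V₁/V₂ = 17.2/21.39 = 0.80411,
r · ln(z₂/z₀) = ln(z₁/z₀) ⇒ ln z₀ = (ln z₁ − r·ln z₂)/(1 − r)
ln z₀ = (2.33214 − 0.80411×4.70048) / 0.19589 = -7.3899
z₀ = exp(-7.3899) = 0.0006175 m

z₀ ≈ 0.00062 m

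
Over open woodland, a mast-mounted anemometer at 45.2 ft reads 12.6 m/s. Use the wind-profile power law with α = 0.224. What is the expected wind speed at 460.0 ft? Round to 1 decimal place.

Power-law profile: V₂ = V₁ · (z₂/z₁)^α
V₂ = 12.6 × (460.0/45.2)^0.224 = 12.6 × (10.1770)^0.224
    = 12.6 × 1.6815 = 21.1874 m/s

21.2 m/s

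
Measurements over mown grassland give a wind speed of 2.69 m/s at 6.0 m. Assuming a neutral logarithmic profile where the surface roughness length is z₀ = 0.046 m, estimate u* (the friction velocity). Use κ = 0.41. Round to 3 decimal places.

u* ≈ 0.226 m/s

Log law: V(z) = (u*/κ) · ln(z/z₀) ⇒ u* = κ · V / ln(z/z₀)
u* = 0.41 × 2.69 / ln(6.0/0.046) = 0.41 × 2.69 / 4.8709
   = 1.1029 / 4.8709 = 0.2264 m/s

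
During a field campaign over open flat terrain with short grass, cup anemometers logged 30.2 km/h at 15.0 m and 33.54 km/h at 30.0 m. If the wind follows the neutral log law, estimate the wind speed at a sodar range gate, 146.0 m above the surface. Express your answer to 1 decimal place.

41.2 km/h

Log law: V ∝ ln(z/z₀). From the pair, with r = V₁/V₂ = 0.90042,
ln z₀ = (ln z₁ − r·ln z₂)/(1 − r) = (2.7081 − 0.90042×3.4012)/0.09958 = -3.5593 → z₀ = 0.02846 m
V₃ = V₁ · ln(z₃/z₀)/ln(z₁/z₀) = 30.2 × 8.5429/6.2674 = 41.1650 km/h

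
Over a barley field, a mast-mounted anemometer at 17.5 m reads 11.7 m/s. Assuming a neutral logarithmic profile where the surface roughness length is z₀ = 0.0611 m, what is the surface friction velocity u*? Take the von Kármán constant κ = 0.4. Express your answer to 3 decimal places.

u* ≈ 0.827 m/s

Log law: V(z) = (u*/κ) · ln(z/z₀) ⇒ u* = κ · V / ln(z/z₀)
u* = 0.4 × 11.7 / ln(17.5/0.0611) = 0.4 × 11.7 / 5.6574
   = 4.6800 / 5.6574 = 0.8272 m/s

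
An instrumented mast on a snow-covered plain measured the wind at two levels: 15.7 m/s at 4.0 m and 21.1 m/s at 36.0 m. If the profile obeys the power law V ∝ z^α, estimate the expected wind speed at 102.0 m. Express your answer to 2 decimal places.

24.27 m/s

First find α: α = ln(V₂/V₁)/ln(z₂/z₁) = ln(21.1/15.7)/ln(36.0/4.0) = 0.29561/2.19722 = 0.1345
Extrapolate from 36.0 m to 102.0 m: V₃ = 21.1 × (102.0/36.0)^0.1345 = 21.1 × 1.1504 = 24.2736 m/s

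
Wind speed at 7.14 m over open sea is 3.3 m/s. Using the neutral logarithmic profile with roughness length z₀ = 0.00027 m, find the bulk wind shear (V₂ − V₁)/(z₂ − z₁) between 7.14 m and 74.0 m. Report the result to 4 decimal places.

0.0113 m/s/m

Log law: V₂ = V₁ · ln(z₂/z₀)/ln(z₁/z₀) = 3.3 × 12.5212/10.1828 = 4.0578 m/s
ΔV/Δz = (4.0578 − 3.3)/(74.0 − 7.14) = 0.7578/66.8600 = 0.01133 m/s/m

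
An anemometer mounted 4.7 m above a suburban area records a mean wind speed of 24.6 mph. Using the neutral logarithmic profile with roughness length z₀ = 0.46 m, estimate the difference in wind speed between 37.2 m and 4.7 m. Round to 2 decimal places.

Log law: V₂ = V₁ · ln(z₂/z₀)/ln(z₁/z₀) = 24.6 × 4.3928/2.3241 = 46.4972 mph
ΔV = 46.4972 − 24.6 = 21.8972 mph

21.90 mph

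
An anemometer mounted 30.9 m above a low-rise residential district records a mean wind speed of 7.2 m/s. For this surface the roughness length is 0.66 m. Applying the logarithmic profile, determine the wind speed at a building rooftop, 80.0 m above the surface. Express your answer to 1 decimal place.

Log law: V(z) ∝ ln(z/z₀), so V₂/V₁ = ln(z₂/z₀) / ln(z₁/z₀).
ln(80.0/0.66) = 4.7975, ln(30.9/0.66) = 3.8463
V₂ = 7.2 × 4.7975/3.8463 = 7.2 × 1.2473 = 8.9807 m/s

9.0 m/s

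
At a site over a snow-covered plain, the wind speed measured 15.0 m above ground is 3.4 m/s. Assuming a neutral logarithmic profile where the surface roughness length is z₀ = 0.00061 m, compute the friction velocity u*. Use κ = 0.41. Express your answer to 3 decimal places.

Log law: V(z) = (u*/κ) · ln(z/z₀) ⇒ u* = κ · V / ln(z/z₀)
u* = 0.41 × 3.4 / ln(15.0/0.00061) = 0.41 × 3.4 / 10.1101
   = 1.3940 / 10.1101 = 0.1379 m/s

u* ≈ 0.138 m/s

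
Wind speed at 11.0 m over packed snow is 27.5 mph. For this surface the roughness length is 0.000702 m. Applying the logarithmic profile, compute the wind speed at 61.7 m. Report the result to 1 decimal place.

Log law: V(z) ∝ ln(z/z₀), so V₂/V₁ = ln(z₂/z₀) / ln(z₁/z₀).
ln(61.7/0.000702) = 11.3839, ln(11.0/0.000702) = 9.6595
V₂ = 27.5 × 11.3839/9.6595 = 27.5 × 1.1785 = 32.4092 mph

32.4 mph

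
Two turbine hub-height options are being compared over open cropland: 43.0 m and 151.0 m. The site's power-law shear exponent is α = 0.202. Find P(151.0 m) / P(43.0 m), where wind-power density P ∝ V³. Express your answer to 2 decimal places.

Speed ratio: V_B/V_A = (z_B/z_A)^α = (151.0/43.0)^0.202 = (3.5116)^0.202 = 1.28882
Power-density ratio: P_B/P_A = (V_B/V_A)³ = (1.28882)³ = 2.14081

2.14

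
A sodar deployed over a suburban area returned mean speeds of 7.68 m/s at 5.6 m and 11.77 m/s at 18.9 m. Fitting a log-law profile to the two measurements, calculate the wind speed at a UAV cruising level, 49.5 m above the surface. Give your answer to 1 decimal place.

15.0 m/s

Log law: V ∝ ln(z/z₀). From the pair, with r = V₁/V₂ = 0.65251,
ln z₀ = (ln z₁ − r·ln z₂)/(1 − r) = (1.7228 − 0.65251×2.9392)/0.34749 = -0.5613 → z₀ = 0.5705 m
V₃ = V₁ · ln(z₃/z₀)/ln(z₁/z₀) = 7.68 × 4.4633/2.2841 = 15.0073 m/s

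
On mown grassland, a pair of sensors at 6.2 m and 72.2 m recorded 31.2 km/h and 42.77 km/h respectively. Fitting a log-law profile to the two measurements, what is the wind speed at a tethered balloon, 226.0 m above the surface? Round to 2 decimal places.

Log law: V ∝ ln(z/z₀). From the pair, with r = V₁/V₂ = 0.72948,
ln z₀ = (ln z₁ − r·ln z₂)/(1 − r) = (1.8245 − 0.72948×4.2794)/0.27052 = -4.7954 → z₀ = 0.008268 m
V₃ = V₁ · ln(z₃/z₀)/ln(z₁/z₀) = 31.2 × 10.2159/6.6199 = 48.1480 km/h

48.15 km/h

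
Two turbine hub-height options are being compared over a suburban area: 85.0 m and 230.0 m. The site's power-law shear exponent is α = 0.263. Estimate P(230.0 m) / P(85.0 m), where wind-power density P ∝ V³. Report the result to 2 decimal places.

2.19

Speed ratio: V_B/V_A = (z_B/z_A)^α = (230.0/85.0)^0.263 = (2.7059)^0.263 = 1.29926
Power-density ratio: P_B/P_A = (V_B/V_A)³ = (1.29926)³ = 2.19327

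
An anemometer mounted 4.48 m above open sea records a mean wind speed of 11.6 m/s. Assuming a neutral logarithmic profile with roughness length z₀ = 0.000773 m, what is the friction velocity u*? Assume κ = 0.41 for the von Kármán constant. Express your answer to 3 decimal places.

Log law: V(z) = (u*/κ) · ln(z/z₀) ⇒ u* = κ · V / ln(z/z₀)
u* = 0.41 × 11.6 / ln(4.48/0.000773) = 0.41 × 11.6 / 8.6649
   = 4.7560 / 8.6649 = 0.5489 m/s

u* ≈ 0.549 m/s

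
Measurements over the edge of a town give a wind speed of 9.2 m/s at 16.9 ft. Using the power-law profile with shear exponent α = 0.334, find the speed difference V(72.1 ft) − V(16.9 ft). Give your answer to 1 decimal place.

Power law: V₂ = V₁ · (z₂/z₁)^α = 9.2 × (4.2663)^0.334 = 14.9356 m/s
ΔV = 14.9356 − 9.2 = 5.7356 m/s

5.7 m/s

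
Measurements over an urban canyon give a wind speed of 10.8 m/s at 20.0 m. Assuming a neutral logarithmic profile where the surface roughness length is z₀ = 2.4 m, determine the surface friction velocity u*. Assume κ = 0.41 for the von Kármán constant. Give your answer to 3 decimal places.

Log law: V(z) = (u*/κ) · ln(z/z₀) ⇒ u* = κ · V / ln(z/z₀)
u* = 0.41 × 10.8 / ln(20.0/2.4) = 0.41 × 10.8 / 2.1203
   = 4.4280 / 2.1203 = 2.0884 m/s

u* ≈ 2.088 m/s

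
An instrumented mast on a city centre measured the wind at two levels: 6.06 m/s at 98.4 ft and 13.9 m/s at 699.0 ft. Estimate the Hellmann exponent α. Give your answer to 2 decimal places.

α ≈ 0.42

Power law: V₂/V₁ = (z₂/z₁)^α ⇒ α = ln(V₂/V₁) / ln(z₂/z₁)
α = ln(13.9/6.06) / ln(699.0/98.4) = ln(2.2937) / ln(7.1037)
  = 0.83018 / 1.96061 = 0.42343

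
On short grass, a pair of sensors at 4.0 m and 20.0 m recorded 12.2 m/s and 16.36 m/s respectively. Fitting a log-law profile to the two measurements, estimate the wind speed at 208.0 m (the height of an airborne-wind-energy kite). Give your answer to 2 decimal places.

Log law: V ∝ ln(z/z₀). From the pair, with r = V₁/V₂ = 0.74572,
ln z₀ = (ln z₁ − r·ln z₂)/(1 − r) = (1.3863 − 0.74572×2.9957)/0.25428 = -3.3337 → z₀ = 0.03566 m
V₃ = V₁ · ln(z₃/z₀)/ln(z₁/z₀) = 12.2 × 8.6712/4.7200 = 22.4130 m/s

22.41 m/s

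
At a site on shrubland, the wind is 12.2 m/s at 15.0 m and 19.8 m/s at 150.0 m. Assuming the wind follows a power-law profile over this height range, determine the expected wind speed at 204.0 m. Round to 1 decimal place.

First find α: α = ln(V₂/V₁)/ln(z₂/z₁) = ln(19.8/12.2)/ln(150.0/15.0) = 0.48425/2.30259 = 0.2103
Extrapolate from 150.0 m to 204.0 m: V₃ = 19.8 × (204.0/150.0)^0.2103 = 19.8 × 1.0668 = 21.1227 m/s

21.1 m/s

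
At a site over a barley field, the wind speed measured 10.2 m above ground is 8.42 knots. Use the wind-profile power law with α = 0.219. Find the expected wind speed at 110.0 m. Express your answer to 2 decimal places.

Power-law profile: V₂ = V₁ · (z₂/z₁)^α
V₂ = 8.42 × (110.0/10.2)^0.219 = 8.42 × (10.7843)^0.219
    = 8.42 × 1.6834 = 14.1740 knots

14.17 knots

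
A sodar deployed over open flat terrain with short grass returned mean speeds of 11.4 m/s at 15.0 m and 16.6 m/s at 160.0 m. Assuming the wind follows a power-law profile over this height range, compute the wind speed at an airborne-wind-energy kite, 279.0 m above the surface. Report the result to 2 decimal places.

18.13 m/s

First find α: α = ln(V₂/V₁)/ln(z₂/z₁) = ln(16.6/11.4)/ln(160.0/15.0) = 0.37579/2.36712 = 0.1588
Extrapolate from 160.0 m to 279.0 m: V₃ = 16.6 × (279.0/160.0)^0.1588 = 16.6 × 1.0923 = 18.1320 m/s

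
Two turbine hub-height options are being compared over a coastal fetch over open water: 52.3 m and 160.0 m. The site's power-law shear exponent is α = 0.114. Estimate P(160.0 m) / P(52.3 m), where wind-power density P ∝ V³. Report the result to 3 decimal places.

1.466

Speed ratio: V_B/V_A = (z_B/z_A)^α = (160.0/52.3)^0.114 = (3.0593)^0.114 = 1.13595
Power-density ratio: P_B/P_A = (V_B/V_A)³ = (1.13595)³ = 1.46582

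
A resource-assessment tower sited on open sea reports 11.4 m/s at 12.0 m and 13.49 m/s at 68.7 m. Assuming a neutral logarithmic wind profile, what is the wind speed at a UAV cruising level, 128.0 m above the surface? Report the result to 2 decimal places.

Log law: V ∝ ln(z/z₀). From the pair, with r = V₁/V₂ = 0.84507,
ln z₀ = (ln z₁ − r·ln z₂)/(1 − r) = (2.4849 − 0.84507×4.2297)/0.15493 = -7.0324 → z₀ = 0.0008828 m
V₃ = V₁ · ln(z₃/z₀)/ln(z₁/z₀) = 11.4 × 11.8844/9.5173 = 14.2354 m/s

14.24 m/s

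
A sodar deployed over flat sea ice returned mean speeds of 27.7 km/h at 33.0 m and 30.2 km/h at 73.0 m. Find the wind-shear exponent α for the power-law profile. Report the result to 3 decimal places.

α ≈ 0.109

Power law: V₂/V₁ = (z₂/z₁)^α ⇒ α = ln(V₂/V₁) / ln(z₂/z₁)
α = ln(30.2/27.7) / ln(73.0/33.0) = ln(1.0903) / ln(2.2121)
  = 0.08641 / 0.79395 = 0.10883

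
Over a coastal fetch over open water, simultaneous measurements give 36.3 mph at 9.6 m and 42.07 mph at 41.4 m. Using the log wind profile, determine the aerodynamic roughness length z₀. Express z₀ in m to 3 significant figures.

Log law: V(z) ∝ ln(z/z₀). With r = V₁/V₂ = 36.3/42.07 = 0.86285,
r · ln(z₂/z₀) = ln(z₁/z₀) ⇒ ln z₀ = (ln z₁ − r·ln z₂)/(1 − r)
ln z₀ = (2.26176 − 0.86285×3.72328) / 0.13715 = -6.9329
z₀ = exp(-6.9329) = 0.0009752 m

z₀ ≈ 0.000975 m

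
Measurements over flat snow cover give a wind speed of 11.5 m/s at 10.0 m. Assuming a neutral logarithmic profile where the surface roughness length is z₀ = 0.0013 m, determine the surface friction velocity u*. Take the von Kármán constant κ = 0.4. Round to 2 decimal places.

Log law: V(z) = (u*/κ) · ln(z/z₀) ⇒ u* = κ · V / ln(z/z₀)
u* = 0.4 × 11.5 / ln(10.0/0.0013) = 0.4 × 11.5 / 8.9480
   = 4.6000 / 8.9480 = 0.5141 m/s

u* ≈ 0.51 m/s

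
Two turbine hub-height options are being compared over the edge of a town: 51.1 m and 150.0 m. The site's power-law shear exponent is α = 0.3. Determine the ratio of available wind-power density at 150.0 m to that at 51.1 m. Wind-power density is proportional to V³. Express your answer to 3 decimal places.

Speed ratio: V_B/V_A = (z_B/z_A)^α = (150.0/51.1)^0.3 = (2.9354)^0.3 = 1.38134
Power-density ratio: P_B/P_A = (V_B/V_A)³ = (1.38134)³ = 2.63574

2.636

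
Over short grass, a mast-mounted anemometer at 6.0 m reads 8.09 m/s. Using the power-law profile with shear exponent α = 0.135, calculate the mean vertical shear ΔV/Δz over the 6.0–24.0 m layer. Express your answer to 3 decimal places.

Power law: V₂ = V₁ · (z₂/z₁)^α = 8.09 × (4.0000)^0.135 = 9.7550 m/s
ΔV/Δz = (9.7550 − 8.09)/(24.0 − 6.0) = 1.6650/18.0000 = 0.09250 m/s/m

0.092 m/s/m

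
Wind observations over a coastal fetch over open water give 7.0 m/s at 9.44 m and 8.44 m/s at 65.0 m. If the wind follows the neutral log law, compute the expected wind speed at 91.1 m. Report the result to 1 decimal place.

8.7 m/s

Log law: V ∝ ln(z/z₀). From the pair, with r = V₁/V₂ = 0.82938,
ln z₀ = (ln z₁ − r·ln z₂)/(1 − r) = (2.2450 − 0.82938×4.1744)/0.17062 = -7.1342 → z₀ = 0.0007973 m
V₃ = V₁ · ln(z₃/z₀)/ln(z₁/z₀) = 7.0 × 11.6462/9.3792 = 8.6919 m/s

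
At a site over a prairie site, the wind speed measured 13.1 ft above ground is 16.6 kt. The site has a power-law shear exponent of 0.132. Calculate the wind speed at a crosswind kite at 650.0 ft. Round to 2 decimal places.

27.79 kt

Power-law profile: V₂ = V₁ · (z₂/z₁)^α
V₂ = 16.6 × (650.0/13.1)^0.132 = 16.6 × (49.6183)^0.132
    = 16.6 × 1.6743 = 27.7928 kt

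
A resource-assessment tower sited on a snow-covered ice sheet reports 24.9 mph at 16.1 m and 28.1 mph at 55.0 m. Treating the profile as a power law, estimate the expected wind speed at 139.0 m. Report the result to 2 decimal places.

30.78 mph

First find α: α = ln(V₂/V₁)/ln(z₂/z₁) = ln(28.1/24.9)/ln(55.0/16.1) = 0.12090/1.22851 = 0.0984
Extrapolate from 55.0 m to 139.0 m: V₃ = 28.1 × (139.0/55.0)^0.0984 = 28.1 × 1.0955 = 30.7845 mph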